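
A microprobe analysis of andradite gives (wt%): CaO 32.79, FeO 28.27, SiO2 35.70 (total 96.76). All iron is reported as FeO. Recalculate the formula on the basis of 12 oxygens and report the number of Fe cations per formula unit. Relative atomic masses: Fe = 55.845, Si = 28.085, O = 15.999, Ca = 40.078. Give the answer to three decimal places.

32.79 wt% CaO ÷ 56.077 g/mol = 0.58473 mol, giving 0.58473 Ca and 0.58473 O.
28.27 wt% FeO ÷ 71.844 g/mol = 0.39349 mol, giving 0.39349 Fe and 0.39349 O.
35.70 wt% SiO2 ÷ 60.083 g/mol = 0.59418 mol, giving 0.59418 Si and 1.18836 O.
Oxygen sums to 2.16658; scaling by 12/2.16658 = 5.53868 puts the formula on 12 O.
Fe: 0.39349 × 5.53868 = 2.179 atoms per formula unit.

2.179 Fe apfu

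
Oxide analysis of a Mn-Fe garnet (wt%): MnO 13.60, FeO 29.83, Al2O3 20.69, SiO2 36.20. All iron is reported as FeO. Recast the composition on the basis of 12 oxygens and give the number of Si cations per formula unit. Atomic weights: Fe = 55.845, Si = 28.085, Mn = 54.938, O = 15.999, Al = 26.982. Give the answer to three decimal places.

2.987 Si apfu

13.60 wt% MnO ÷ 70.937 g/mol = 0.19172 mol, giving 0.19172 Mn and 0.19172 O.
29.83 wt% FeO ÷ 71.844 g/mol = 0.41521 mol, giving 0.41521 Fe and 0.41521 O.
20.69 wt% Al2O3 ÷ 101.961 g/mol = 0.20292 mol, giving 0.40584 Al and 0.60876 O.
36.20 wt% SiO2 ÷ 60.083 g/mol = 0.60250 mol, giving 0.60250 Si and 1.20500 O.
Oxygen sums to 2.42069; scaling by 12/2.42069 = 4.95726 puts the formula on 12 O.
Si: 0.60250 × 4.95726 = 2.987 atoms per formula unit.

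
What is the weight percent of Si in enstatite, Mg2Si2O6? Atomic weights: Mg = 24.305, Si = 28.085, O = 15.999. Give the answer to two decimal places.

Molar mass of Mg2Si2O6: 2×24.305 + 2×28.085 + 6×15.999 = 200.774 g/mol.
Mass of Si per formula unit: 2 × 28.085 = 56.170 g.
Weight fraction Si = 56.170 / 200.774 = 0.2798.

27.98 wt%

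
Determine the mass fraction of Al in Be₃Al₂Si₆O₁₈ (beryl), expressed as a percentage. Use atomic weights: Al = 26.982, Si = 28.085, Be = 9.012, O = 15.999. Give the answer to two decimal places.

Formula mass = 3*9.012 + 2*26.982 + 6*28.085 + 18*15.999 = 537.492 g/mol, of which 53.964 g is Al.
So Al makes up 53.964/537.492 = 0.1004 of the mass, i.e. 10.04%.

10.04 weight percent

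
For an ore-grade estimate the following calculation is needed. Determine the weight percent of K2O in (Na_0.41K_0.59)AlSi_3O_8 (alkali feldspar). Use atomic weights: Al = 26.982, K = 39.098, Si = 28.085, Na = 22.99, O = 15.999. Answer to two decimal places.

Molar mass of (Na_0.41K_0.59)AlSi_3O_8 = 0.41×22.99 + 0.59×39.098 + 1×26.982 + 3×28.085 + 8×15.999 = 271.723 g/mol.
Each formula unit contains 0.59 K, equivalent to 0.59/2 = 0.2950 mol K2O.
M(K2O) = 2×39.098 + 1×15.999 = 94.195 g/mol.
Mass of K2O per formula unit = 0.2950 × 94.195 = 27.788 g.
K2O wt% = 27.788 / 271.723 × 100 = 10.23%.

10.23 wt%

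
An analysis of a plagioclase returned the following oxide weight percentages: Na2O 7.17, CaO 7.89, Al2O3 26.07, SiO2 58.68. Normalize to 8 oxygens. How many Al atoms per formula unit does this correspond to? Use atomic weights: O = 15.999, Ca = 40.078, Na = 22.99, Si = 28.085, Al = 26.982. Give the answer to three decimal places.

1.374 Al apfu

7.17 wt% Na2O ÷ 61.979 g/mol = 0.11568 mol, giving 0.23136 Na and 0.11568 O.
7.89 wt% CaO ÷ 56.077 g/mol = 0.14070 mol, giving 0.14070 Ca and 0.14070 O.
26.07 wt% Al2O3 ÷ 101.961 g/mol = 0.25569 mol, giving 0.51138 Al and 0.76707 O.
58.68 wt% SiO2 ÷ 60.083 g/mol = 0.97665 mol, giving 0.97665 Si and 1.95330 O.
Oxygen sums to 2.97675; scaling by 8/2.97675 = 2.68749 puts the formula on 8 O.
Al: 0.51138 × 2.68749 = 1.374 atoms per formula unit.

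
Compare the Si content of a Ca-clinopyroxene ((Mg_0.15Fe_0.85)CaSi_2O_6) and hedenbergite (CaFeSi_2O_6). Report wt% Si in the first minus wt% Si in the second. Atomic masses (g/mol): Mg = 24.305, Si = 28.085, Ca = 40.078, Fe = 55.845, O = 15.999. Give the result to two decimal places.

0.44 percentage points

Si in (Mg_0.15Fe_0.85)CaSi_2O_6: molar mass 243.356 g/mol; 2×28.085 = 56.170 g → 23.08 wt%.
Si in CaFeSi_2O_6: molar mass 248.087 g/mol; 2×28.085 = 56.170 g → 22.64 wt%.
Difference = 23.08 − 22.64 = 0.44 percentage points.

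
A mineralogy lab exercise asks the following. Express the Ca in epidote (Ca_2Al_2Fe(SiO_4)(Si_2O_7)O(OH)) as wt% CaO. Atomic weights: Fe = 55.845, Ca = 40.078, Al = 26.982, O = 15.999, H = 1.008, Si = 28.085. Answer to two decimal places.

23.21 wt%

Formula mass = 483.215 g/mol.
2 Ca → 2.0000 mol CaO per formula unit; M(CaO) = 56.077, so CaO mass = 112.154 g.
112.154/483.215 × 100 = 23.21 wt%.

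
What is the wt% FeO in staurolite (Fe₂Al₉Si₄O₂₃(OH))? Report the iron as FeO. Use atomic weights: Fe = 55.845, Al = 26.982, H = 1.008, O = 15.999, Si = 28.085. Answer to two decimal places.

16.87 wt%

M(Fe₂Al₉Si₄O₂₃(OH)) = 851.852 g/mol; M(FeO) = 71.844 g/mol.
Moles FeO per formula unit = 2 Fe ÷ 1 = 2.0000.
FeO fraction = (2.0000 × 71.844) / 851.852 = 143.688/851.852 = 0.1687.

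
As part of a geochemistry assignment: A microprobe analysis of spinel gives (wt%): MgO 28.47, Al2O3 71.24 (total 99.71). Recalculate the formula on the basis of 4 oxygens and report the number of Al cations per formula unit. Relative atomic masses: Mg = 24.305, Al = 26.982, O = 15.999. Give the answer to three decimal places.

1.995 Al apfu

28.47 wt% MgO ÷ 40.304 g/mol = 0.70638 mol, giving 0.70638 Mg and 0.70638 O.
71.24 wt% Al2O3 ÷ 101.961 g/mol = 0.69870 mol, giving 1.39740 Al and 2.09610 O.
Oxygen sums to 2.80248; scaling by 4/2.80248 = 1.42731 puts the formula on 4 O.
Al: 1.39740 × 1.42731 = 1.995 atoms per formula unit.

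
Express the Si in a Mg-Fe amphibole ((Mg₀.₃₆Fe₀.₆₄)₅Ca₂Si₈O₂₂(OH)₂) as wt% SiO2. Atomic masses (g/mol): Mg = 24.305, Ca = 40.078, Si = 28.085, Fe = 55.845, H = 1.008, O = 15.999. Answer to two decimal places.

M((Mg₀.₃₆Fe₀.₆₄)₅Ca₂Si₈O₂₂(OH)₂) = 913.281 g/mol; M(SiO2) = 60.083 g/mol.
Moles SiO2 per formula unit = 8 Si ÷ 1 = 8.0000.
SiO2 fraction = (8.0000 × 60.083) / 913.281 = 480.664/913.281 = 0.5263.

52.63 wt%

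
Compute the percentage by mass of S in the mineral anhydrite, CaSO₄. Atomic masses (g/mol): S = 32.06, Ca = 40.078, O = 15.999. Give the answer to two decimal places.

23.55 mass %

M(CaSO₄) = 136.134 g/mol.
S contributes 1 × 32.06 = 32.060 g per mole.
32.060/136.134 = 0.2355 → 23.55%.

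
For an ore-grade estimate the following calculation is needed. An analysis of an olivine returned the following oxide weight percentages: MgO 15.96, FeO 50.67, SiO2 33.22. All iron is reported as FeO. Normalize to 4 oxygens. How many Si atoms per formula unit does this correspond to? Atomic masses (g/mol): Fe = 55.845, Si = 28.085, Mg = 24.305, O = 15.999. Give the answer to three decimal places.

MgO: 15.96/40.304 = 0.39599 mol → 0.39599 mol Mg, 0.39599 mol O.
FeO: 50.67/71.844 = 0.70528 mol → 0.70528 mol Fe, 0.70528 mol O.
SiO2: 33.22/60.083 = 0.55290 mol → 0.55290 mol Si, 1.10580 mol O.
Total oxygen = 2.20707 mol. Normalization factor = 4/2.20707 = 1.81236.
Si per 4 O = 0.55290 × 1.81236 = 1.002.

1.002 Si apfu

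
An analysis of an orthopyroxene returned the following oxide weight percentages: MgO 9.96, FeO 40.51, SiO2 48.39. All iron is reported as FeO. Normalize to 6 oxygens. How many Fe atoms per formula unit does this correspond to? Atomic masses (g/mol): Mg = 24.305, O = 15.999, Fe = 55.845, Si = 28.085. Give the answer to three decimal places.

1.397 Fe apfu

MgO: 9.96/40.304 = 0.24712 mol → 0.24712 mol Mg, 0.24712 mol O.
FeO: 40.51/71.844 = 0.56386 mol → 0.56386 mol Fe, 0.56386 mol O.
SiO2: 48.39/60.083 = 0.80539 mol → 0.80539 mol Si, 1.61078 mol O.
Total oxygen = 2.42176 mol. Normalization factor = 6/2.42176 = 2.47754.
Fe per 6 O = 0.56386 × 2.47754 = 1.397.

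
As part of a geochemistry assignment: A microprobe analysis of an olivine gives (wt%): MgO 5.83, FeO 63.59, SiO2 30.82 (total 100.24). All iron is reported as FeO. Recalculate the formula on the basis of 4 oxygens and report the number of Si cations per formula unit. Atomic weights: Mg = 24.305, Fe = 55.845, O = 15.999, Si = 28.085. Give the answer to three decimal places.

MgO (M=40.304): mol = 0.14465; Mg = 0.14465, O = 0.14465.
FeO (M=71.844): mol = 0.88511; Fe = 0.88511, O = 0.88511.
SiO2 (M=60.083): mol = 0.51296; Si = 0.51296, O = 1.02592.
ΣO = 2.05568; factor = 4/ΣO = 1.94583.
Si apfu = 0.51296 × 1.94583 = 0.998.

0.998 Si apfu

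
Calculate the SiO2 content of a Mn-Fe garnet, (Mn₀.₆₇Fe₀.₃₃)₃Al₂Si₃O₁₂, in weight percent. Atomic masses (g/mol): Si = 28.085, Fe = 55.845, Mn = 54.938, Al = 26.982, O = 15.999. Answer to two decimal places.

Molar mass of (Mn₀.₆₇Fe₀.₃₃)₃Al₂Si₃O₁₂ = 2.01*54.938 + 0.99*55.845 + 2*26.982 + 3*28.085 + 12*15.999 = 495.919 g/mol.
Each formula unit contains 3 Si, equivalent to 3/1 = 3.0000 mol SiO2.
M(SiO2) = 1×28.085 + 2×15.999 = 60.083 g/mol.
Mass of SiO2 per formula unit = 3.0000 × 60.083 = 180.249 g.
SiO2 wt% = 180.249 / 495.919 × 100 = 36.35%.

36.35 wt%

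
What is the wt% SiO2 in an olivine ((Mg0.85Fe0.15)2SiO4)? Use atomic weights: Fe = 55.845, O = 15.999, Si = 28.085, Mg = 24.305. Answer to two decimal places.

40.01 wt%

M((Mg0.85Fe0.15)2SiO4) = 150.153 g/mol; M(SiO2) = 60.083 g/mol.
Moles SiO2 per formula unit = 1 Si ÷ 1 = 1.0000.
SiO2 fraction = (1.0000 × 60.083) / 150.153 = 60.083/150.153 = 0.4001.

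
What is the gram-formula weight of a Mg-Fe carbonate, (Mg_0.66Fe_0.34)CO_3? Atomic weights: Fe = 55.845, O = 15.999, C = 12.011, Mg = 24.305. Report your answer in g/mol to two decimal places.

95.04 g/mol

M = 0.66*24.305 + 0.34*55.845 + 1*12.011 + 3*15.999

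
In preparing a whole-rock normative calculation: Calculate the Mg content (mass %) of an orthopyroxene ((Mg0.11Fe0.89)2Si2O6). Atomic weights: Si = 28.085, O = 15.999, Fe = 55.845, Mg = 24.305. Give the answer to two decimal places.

Molar mass of (Mg0.11Fe0.89)2Si2O6: 0.22·24.305 + 1.78·55.845 + 2·28.085 + 6·15.999 = 256.915 g/mol.
Mass of Mg per formula unit: 0.22 × 24.305 = 5.347 g.
Weight fraction Mg = 5.347 / 256.915 = 0.0208.

2.08 mass %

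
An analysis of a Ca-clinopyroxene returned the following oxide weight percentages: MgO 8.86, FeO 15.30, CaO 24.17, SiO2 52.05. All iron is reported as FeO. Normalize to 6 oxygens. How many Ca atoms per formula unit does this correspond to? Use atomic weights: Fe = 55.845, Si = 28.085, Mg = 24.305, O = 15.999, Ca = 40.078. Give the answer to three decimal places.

MgO (M=40.304): mol = 0.21983; Mg = 0.21983, O = 0.21983.
FeO (M=71.844): mol = 0.21296; Fe = 0.21296, O = 0.21296.
CaO (M=56.077): mol = 0.43101; Ca = 0.43101, O = 0.43101.
SiO2 (M=60.083): mol = 0.86630; Si = 0.86630, O = 1.73260.
ΣO = 2.59640; factor = 6/ΣO = 2.31089.
Ca apfu = 0.43101 × 2.31089 = 0.996.

0.996 Ca apfu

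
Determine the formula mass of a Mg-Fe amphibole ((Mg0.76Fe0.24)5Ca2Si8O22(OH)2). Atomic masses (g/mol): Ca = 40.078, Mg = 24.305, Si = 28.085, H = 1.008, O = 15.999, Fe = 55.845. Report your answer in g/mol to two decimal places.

850.20 g/mol

The formula mass is the sum 3.80×24.305 + 1.20×55.845 + 2×40.078 + 8×28.085 + 24×15.999 + 2×1.008.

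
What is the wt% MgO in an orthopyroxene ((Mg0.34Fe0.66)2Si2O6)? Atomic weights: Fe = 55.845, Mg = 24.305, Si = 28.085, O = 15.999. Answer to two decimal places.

11.31 wt%

Formula mass = 242.407 g/mol.
0.68 Mg → 0.6800 mol MgO per formula unit; M(MgO) = 40.304, so MgO mass = 27.407 g.
27.407/242.407 × 100 = 11.31 wt%.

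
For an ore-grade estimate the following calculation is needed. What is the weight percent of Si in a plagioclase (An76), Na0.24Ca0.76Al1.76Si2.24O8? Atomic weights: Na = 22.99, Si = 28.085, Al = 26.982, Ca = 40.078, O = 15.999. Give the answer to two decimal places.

Formula mass = 0.24*22.99 + 0.76*40.078 + 1.76*26.982 + 2.24*28.085 + 8*15.999 = 274.368 g/mol, of which 62.910 g is Si.
So Si makes up 62.910/274.368 = 0.2293 of the mass, i.e. 22.93%.

22.93 wt%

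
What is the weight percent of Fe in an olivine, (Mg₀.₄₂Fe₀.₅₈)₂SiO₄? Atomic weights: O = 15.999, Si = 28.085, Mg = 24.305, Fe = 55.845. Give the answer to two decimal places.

Formula mass = 0.84×24.305 + 1.16×55.845 + 1×28.085 + 4×15.999 = 177.277 g/mol, of which 64.780 g is Fe.
So Fe makes up 64.780/177.277 = 0.3654 of the mass, i.e. 36.54%.

36.54 weight percent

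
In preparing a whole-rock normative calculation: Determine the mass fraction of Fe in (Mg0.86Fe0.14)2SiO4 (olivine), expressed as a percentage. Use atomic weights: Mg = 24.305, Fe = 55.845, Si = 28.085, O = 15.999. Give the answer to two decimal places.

M((Mg0.86Fe0.14)2SiO4) = 149.522 g/mol.
Fe contributes 0.28 × 55.845 = 15.637 g per mole.
15.637/149.522 = 0.1046 → 10.46%.

10.46 weight percent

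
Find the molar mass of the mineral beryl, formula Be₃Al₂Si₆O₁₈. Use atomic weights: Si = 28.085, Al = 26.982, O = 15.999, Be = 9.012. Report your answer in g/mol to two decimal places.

537.49 g/mol

The formula mass is the sum 3(9.012) + 2(26.982) + 6(28.085) + 18(15.999).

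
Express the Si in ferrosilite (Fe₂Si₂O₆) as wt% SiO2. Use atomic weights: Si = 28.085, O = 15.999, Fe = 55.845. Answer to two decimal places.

Formula mass = 263.854 g/mol.
2 Si → 2.0000 mol SiO2 per formula unit; M(SiO2) = 60.083, so SiO2 mass = 120.166 g.
120.166/263.854 × 100 = 45.54 wt%.

45.54 wt%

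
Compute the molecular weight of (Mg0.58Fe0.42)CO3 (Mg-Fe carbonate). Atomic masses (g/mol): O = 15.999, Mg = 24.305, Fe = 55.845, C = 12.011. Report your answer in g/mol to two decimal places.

97.56 g/mol

The formula mass is the sum 0.58×24.305 + 0.42×55.845 + 1×12.011 + 3×15.999.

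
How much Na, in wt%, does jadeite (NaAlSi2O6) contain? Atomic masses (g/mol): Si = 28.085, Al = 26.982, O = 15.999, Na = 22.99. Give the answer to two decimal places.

Molar mass of NaAlSi2O6: 1*22.99 + 1*26.982 + 2*28.085 + 6*15.999 = 202.136 g/mol.
Mass of Na per formula unit: 1 × 22.99 = 22.990 g.
Weight fraction Na = 22.990 / 202.136 = 0.1137.

11.37 wt%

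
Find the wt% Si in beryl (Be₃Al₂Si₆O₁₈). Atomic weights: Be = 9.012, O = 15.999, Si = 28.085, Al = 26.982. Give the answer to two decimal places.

M(Be₃Al₂Si₆O₁₈) = 537.492 g/mol.
Si contributes 6 × 28.085 = 168.510 g per mole.
168.510/537.492 = 0.3135 → 31.35%.

31.35 weight percent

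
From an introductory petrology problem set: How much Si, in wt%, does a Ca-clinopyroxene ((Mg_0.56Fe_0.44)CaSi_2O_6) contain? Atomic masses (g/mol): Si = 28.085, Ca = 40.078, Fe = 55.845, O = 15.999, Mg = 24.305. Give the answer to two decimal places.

M((Mg_0.56Fe_0.44)CaSi_2O_6) = 230.425 g/mol.
Si contributes 2 × 28.085 = 56.170 g per mole.
56.170/230.425 = 0.2438 → 24.38%.

24.38 wt%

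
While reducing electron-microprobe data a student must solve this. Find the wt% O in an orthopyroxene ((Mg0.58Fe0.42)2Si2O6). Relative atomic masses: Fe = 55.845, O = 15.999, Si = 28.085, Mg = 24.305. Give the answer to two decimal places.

Molar mass of (Mg0.58Fe0.42)2Si2O6: 1.16*24.305 + 0.84*55.845 + 2*28.085 + 6*15.999 = 227.268 g/mol.
Mass of O per formula unit: 6 × 15.999 = 95.994 g.
Weight fraction O = 95.994 / 227.268 = 0.4224.

42.24 wt%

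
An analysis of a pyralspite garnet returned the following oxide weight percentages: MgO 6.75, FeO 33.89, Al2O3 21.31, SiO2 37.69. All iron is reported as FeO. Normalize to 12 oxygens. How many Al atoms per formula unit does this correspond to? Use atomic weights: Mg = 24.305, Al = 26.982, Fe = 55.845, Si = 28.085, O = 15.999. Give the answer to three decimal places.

1.990 Al apfu

MgO: 6.75/40.304 = 0.16748 mol → 0.16748 mol Mg, 0.16748 mol O.
FeO: 33.89/71.844 = 0.47172 mol → 0.47172 mol Fe, 0.47172 mol O.
Al2O3: 21.31/101.961 = 0.20900 mol → 0.41800 mol Al, 0.62700 mol O.
SiO2: 37.69/60.083 = 0.62730 mol → 0.62730 mol Si, 1.25460 mol O.
Total oxygen = 2.52080 mol. Normalization factor = 12/2.52080 = 4.76039.
Al per 12 O = 0.41800 × 4.76039 = 1.990.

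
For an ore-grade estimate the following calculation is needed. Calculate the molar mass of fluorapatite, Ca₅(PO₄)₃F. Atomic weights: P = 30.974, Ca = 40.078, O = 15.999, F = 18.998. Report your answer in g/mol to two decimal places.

Ca: 5 × 40.078 = 200.3900
P: 3 × 30.974 = 92.9220
O: 12 × 15.999 = 191.9880
F: 1 × 18.998 = 18.9980
Summing the contributions gives the formula mass.

504.30 g/mol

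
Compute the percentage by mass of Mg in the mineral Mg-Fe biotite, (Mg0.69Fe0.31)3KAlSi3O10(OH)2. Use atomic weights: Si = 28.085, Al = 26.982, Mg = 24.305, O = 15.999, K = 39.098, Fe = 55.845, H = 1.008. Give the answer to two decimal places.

11.27 weight percent

Molar mass of (Mg0.69Fe0.31)3KAlSi3O10(OH)2: 2.07×24.305 + 0.93×55.845 + 1×39.098 + 1×26.982 + 3×28.085 + 12×15.999 + 2×1.008 = 446.586 g/mol.
Mass of Mg per formula unit: 2.07 × 24.305 = 50.311 g.
Weight fraction Mg = 50.311 / 446.586 = 0.1127.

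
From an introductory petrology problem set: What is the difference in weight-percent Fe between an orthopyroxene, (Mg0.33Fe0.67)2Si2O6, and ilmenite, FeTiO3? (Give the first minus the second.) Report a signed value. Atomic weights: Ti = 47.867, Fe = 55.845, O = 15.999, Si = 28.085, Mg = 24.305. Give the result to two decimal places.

-6.02 percentage points

M((Mg0.33Fe0.67)2Si2O6) = 243.038 g/mol, so wt% Fe = 74.832/243.038 × 100 = 30.79%.
M(FeTiO3) = 151.709 g/mol, so wt% Fe = 55.845/151.709 × 100 = 36.81%.
30.79 − 36.81 = -6.02 pp.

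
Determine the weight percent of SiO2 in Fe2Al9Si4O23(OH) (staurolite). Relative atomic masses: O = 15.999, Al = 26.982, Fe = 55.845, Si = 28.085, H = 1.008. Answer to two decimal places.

M(Fe2Al9Si4O23(OH)) = 851.852 g/mol; M(SiO2) = 60.083 g/mol.
Moles SiO2 per formula unit = 4 Si ÷ 1 = 4.0000.
SiO2 fraction = (4.0000 × 60.083) / 851.852 = 240.332/851.852 = 0.2821.

28.21 wt%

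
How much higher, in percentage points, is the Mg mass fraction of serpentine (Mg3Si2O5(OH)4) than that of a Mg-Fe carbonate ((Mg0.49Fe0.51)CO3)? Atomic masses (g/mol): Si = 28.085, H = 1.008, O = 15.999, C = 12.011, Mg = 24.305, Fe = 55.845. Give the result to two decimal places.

First mineral: 72.915 g Mg in 277.108 g formula = 26.31 wt% Mg.
Second mineral: 11.909 g Mg in 100.398 g formula = 11.86 wt% Mg.
26.31% − 11.86% gives a difference of 14.45 percentage points.

14.45 percentage points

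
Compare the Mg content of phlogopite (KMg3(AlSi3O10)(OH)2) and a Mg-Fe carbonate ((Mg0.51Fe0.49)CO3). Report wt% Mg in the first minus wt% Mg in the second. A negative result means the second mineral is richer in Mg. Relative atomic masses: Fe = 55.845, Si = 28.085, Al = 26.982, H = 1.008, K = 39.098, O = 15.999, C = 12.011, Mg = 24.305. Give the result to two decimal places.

5.05 percentage points

First mineral: 72.915 g Mg in 417.254 g formula = 17.47 wt% Mg.
Second mineral: 12.396 g Mg in 99.768 g formula = 12.42 wt% Mg.
17.47% − 12.42% gives a difference of 5.05 percentage points.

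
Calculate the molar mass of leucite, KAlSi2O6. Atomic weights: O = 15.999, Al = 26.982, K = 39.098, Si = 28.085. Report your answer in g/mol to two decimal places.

218.24 g/mol

K: 1 × 39.098 = 39.0980
Al: 1 × 26.982 = 26.9820
Si: 2 × 28.085 = 56.1700
O: 6 × 15.999 = 95.9940
Summing the contributions gives the formula mass.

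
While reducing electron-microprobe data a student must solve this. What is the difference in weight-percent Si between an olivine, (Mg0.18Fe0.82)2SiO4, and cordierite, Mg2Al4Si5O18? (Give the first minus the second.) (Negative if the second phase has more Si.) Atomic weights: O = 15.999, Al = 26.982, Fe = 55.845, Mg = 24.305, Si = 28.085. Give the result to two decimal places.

First mineral: 28.085 g Si in 192.417 g formula = 14.60 wt% Si.
Second mineral: 140.425 g Si in 584.945 g formula = 24.01 wt% Si.
14.60% − 24.01% gives a difference of -9.41 percentage points.

-9.41 percentage points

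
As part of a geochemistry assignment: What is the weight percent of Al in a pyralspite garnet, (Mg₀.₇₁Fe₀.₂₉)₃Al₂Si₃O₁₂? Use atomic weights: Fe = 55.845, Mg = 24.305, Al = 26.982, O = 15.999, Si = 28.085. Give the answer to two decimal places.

Molar mass of (Mg₀.₇₁Fe₀.₂₉)₃Al₂Si₃O₁₂: 2.13×24.305 + 0.87×55.845 + 2×26.982 + 3×28.085 + 12×15.999 = 430.562 g/mol.
Mass of Al per formula unit: 2 × 26.982 = 53.964 g.
Weight fraction Al = 53.964 / 430.562 = 0.1253.

12.53 mass %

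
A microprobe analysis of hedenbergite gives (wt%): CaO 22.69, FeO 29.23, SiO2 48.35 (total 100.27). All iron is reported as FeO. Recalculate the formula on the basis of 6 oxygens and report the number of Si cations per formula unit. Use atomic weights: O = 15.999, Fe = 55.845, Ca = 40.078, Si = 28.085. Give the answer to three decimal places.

1.994 Si apfu

CaO (M=56.077): mol = 0.40462; Ca = 0.40462, O = 0.40462.
FeO (M=71.844): mol = 0.40685; Fe = 0.40685, O = 0.40685.
SiO2 (M=60.083): mol = 0.80472; Si = 0.80472, O = 1.60944.
ΣO = 2.42091; factor = 6/ΣO = 2.47841.
Si apfu = 0.80472 × 2.47841 = 1.994.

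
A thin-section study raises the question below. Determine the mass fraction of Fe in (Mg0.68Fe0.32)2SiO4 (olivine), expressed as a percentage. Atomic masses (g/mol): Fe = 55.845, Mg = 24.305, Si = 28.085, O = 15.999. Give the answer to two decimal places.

Formula mass = 1.36×24.305 + 0.64×55.845 + 1×28.085 + 4×15.999 = 160.877 g/mol, of which 35.741 g is Fe.
So Fe makes up 35.741/160.877 = 0.2222 of the mass, i.e. 22.22%.

22.22 mass %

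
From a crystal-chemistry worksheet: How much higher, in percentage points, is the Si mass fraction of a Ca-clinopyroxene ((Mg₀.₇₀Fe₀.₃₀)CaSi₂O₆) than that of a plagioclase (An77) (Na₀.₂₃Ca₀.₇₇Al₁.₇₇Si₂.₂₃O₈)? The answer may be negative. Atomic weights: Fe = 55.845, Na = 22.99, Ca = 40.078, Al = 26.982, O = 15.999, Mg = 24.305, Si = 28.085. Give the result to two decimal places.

2.04 percentage points

M((Mg₀.₇₀Fe₀.₃₀)CaSi₂O₆) = 226.009 g/mol, so wt% Si = 56.170/226.009 × 100 = 24.85%.
M(Na₀.₂₃Ca₀.₇₇Al₁.₇₇Si₂.₂₃O₈) = 274.527 g/mol, so wt% Si = 62.630/274.527 × 100 = 22.81%.
24.85 − 22.81 = 2.04 pp.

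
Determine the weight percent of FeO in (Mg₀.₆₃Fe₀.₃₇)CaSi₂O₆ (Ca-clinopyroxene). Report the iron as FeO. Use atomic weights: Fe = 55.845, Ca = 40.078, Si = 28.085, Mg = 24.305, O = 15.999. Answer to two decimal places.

Formula mass = 228.217 g/mol.
0.37 Fe → 0.3700 mol FeO per formula unit; M(FeO) = 71.844, so FeO mass = 26.582 g.
26.582/228.217 × 100 = 11.65 wt%.

11.65 wt%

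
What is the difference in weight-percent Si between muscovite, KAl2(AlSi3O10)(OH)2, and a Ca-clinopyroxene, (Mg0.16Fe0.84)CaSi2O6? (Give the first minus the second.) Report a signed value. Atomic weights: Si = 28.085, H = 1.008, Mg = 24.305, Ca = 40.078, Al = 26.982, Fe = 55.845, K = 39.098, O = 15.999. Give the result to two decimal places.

-1.96 percentage points

Si in KAl2(AlSi3O10)(OH)2: molar mass 398.303 g/mol; 3×28.085 = 84.255 g → 21.15 wt%.
Si in (Mg0.16Fe0.84)CaSi2O6: molar mass 243.041 g/mol; 2×28.085 = 56.170 g → 23.11 wt%.
Difference = 21.15 − 23.11 = -1.96 percentage points.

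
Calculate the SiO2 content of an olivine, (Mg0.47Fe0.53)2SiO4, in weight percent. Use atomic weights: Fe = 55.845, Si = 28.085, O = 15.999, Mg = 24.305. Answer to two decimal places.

Molar mass of (Mg0.47Fe0.53)2SiO4 = 0.94·24.305 + 1.06·55.845 + 1·28.085 + 4·15.999 = 174.123 g/mol.
Each formula unit contains 1 Si, equivalent to 1/1 = 1.0000 mol SiO2.
M(SiO2) = 1×28.085 + 2×15.999 = 60.083 g/mol.
Mass of SiO2 per formula unit = 1.0000 × 60.083 = 60.083 g.
SiO2 wt% = 60.083 / 174.123 × 100 = 34.51%.

34.51 wt%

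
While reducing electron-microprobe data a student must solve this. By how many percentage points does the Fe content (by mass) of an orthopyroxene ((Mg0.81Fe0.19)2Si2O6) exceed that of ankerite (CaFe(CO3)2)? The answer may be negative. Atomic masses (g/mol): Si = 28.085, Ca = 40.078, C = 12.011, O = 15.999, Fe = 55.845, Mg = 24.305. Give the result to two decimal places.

First mineral: 21.221 g Fe in 212.759 g formula = 9.97 wt% Fe.
Second mineral: 55.845 g Fe in 215.939 g formula = 25.86 wt% Fe.
9.97% − 25.86% gives a difference of -15.89 percentage points.

-15.89 percentage points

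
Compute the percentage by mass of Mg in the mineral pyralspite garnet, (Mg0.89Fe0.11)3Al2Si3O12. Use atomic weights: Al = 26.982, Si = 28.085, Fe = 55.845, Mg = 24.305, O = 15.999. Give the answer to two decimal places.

Molar mass of (Mg0.89Fe0.11)3Al2Si3O12: 2.67*24.305 + 0.33*55.845 + 2*26.982 + 3*28.085 + 12*15.999 = 413.530 g/mol.
Mass of Mg per formula unit: 2.67 × 24.305 = 64.894 g.
Weight fraction Mg = 64.894 / 413.530 = 0.1569.

15.69 wt%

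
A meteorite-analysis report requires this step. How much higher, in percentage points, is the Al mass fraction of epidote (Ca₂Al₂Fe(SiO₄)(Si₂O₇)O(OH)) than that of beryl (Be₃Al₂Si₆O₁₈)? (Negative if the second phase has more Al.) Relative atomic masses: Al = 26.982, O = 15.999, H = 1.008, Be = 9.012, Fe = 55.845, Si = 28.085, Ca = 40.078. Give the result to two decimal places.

M(Ca₂Al₂Fe(SiO₄)(Si₂O₇)O(OH)) = 483.215 g/mol, so wt% Al = 53.964/483.215 × 100 = 11.17%.
M(Be₃Al₂Si₆O₁₈) = 537.492 g/mol, so wt% Al = 53.964/537.492 × 100 = 10.04%.
11.17 − 10.04 = 1.13 pp.

1.13 percentage points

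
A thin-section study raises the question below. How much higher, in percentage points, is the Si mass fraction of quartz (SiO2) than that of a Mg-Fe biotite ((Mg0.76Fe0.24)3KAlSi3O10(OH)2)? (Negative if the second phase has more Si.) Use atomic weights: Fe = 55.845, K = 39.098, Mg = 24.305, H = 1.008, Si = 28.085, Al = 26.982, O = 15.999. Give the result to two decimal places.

First mineral: 28.085 g Si in 60.083 g formula = 46.74 wt% Si.
Second mineral: 84.255 g Si in 439.963 g formula = 19.15 wt% Si.
46.74% − 19.15% gives a difference of 27.59 percentage points.

27.59 percentage points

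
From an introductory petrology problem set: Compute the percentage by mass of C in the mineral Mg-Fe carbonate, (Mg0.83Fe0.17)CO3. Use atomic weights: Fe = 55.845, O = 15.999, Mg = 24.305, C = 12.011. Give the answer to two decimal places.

13.39 weight percent

Formula mass = 0.83*24.305 + 0.17*55.845 + 1*12.011 + 3*15.999 = 89.675 g/mol, of which 12.011 g is C.
So C makes up 12.011/89.675 = 0.1339 of the mass, i.e. 13.39%.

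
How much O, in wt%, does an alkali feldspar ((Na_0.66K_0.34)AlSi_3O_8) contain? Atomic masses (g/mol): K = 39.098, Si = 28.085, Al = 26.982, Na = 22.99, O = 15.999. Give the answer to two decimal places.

47.81 wt%

Formula mass = 0.66·22.99 + 0.34·39.098 + 1·26.982 + 3·28.085 + 8·15.999 = 267.696 g/mol, of which 127.992 g is O.
So O makes up 127.992/267.696 = 0.4781 of the mass, i.e. 47.81%.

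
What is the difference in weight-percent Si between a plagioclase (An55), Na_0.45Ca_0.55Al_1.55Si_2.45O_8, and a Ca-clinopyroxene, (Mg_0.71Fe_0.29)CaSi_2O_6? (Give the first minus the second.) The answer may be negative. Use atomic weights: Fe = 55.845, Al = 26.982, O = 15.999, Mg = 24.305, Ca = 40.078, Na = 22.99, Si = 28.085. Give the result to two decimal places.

0.50 percentage points

Si in Na_0.45Ca_0.55Al_1.55Si_2.45O_8: molar mass 271.011 g/mol; 2.45×28.085 = 68.808 g → 25.39 wt%.
Si in (Mg_0.71Fe_0.29)CaSi_2O_6: molar mass 225.694 g/mol; 2×28.085 = 56.170 g → 24.89 wt%.
Difference = 25.39 − 24.89 = 0.50 percentage points.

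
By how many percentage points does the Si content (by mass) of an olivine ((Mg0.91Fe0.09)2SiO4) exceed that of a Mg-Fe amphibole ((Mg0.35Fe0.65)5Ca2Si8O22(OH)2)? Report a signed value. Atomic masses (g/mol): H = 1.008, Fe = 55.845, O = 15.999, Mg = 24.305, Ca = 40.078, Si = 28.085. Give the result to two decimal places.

Si in (Mg0.91Fe0.09)2SiO4: molar mass 146.368 g/mol; 1×28.085 = 28.085 g → 19.19 wt%.
Si in (Mg0.35Fe0.65)5Ca2Si8O22(OH)2: molar mass 914.858 g/mol; 8×28.085 = 224.680 g → 24.56 wt%.
Difference = 19.19 − 24.56 = -5.37 percentage points.

-5.37 percentage points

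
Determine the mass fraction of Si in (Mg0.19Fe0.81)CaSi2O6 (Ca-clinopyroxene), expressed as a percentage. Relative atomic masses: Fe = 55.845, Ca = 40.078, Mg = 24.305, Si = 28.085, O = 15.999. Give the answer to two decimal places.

23.20 weight percent

Formula mass = 0.19·24.305 + 0.81·55.845 + 1·40.078 + 2·28.085 + 6·15.999 = 242.094 g/mol, of which 56.170 g is Si.
So Si makes up 56.170/242.094 = 0.2320 of the mass, i.e. 23.20%.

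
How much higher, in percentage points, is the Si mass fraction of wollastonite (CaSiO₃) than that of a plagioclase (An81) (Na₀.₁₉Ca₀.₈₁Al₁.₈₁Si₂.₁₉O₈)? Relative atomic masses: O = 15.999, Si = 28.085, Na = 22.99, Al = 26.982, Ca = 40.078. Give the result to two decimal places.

Si in CaSiO₃: molar mass 116.160 g/mol; 1×28.085 = 28.085 g → 24.18 wt%.
Si in Na₀.₁₉Ca₀.₈₁Al₁.₈₁Si₂.₁₉O₈: molar mass 275.167 g/mol; 2.19×28.085 = 61.506 g → 22.35 wt%.
Difference = 24.18 − 22.35 = 1.83 percentage points.

1.83 percentage points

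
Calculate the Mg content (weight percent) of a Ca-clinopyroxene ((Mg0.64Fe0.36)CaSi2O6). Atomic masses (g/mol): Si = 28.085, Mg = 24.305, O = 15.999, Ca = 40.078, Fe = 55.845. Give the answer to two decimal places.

6.83 weight percent

M((Mg0.64Fe0.36)CaSi2O6) = 227.901 g/mol.
Mg contributes 0.64 × 24.305 = 15.555 g per mole.
15.555/227.901 = 0.0683 → 6.83%.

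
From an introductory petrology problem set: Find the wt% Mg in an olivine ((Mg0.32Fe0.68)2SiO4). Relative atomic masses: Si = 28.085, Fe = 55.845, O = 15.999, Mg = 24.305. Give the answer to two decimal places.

M((Mg0.32Fe0.68)2SiO4) = 183.585 g/mol.
Mg contributes 0.64 × 24.305 = 15.555 g per mole.
15.555/183.585 = 0.0847 → 8.47%.

8.47 weight percent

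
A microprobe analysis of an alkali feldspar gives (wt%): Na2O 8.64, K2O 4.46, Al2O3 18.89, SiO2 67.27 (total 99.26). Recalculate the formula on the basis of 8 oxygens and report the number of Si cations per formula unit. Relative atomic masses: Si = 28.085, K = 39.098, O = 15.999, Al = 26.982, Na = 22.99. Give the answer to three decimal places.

8.64 wt% Na2O ÷ 61.979 g/mol = 0.13940 mol, giving 0.27880 Na and 0.13940 O.
4.46 wt% K2O ÷ 94.195 g/mol = 0.04735 mol, giving 0.09470 K and 0.04735 O.
18.89 wt% Al2O3 ÷ 101.961 g/mol = 0.18527 mol, giving 0.37054 Al and 0.55581 O.
67.27 wt% SiO2 ÷ 60.083 g/mol = 1.11962 mol, giving 1.11962 Si and 2.23924 O.
Oxygen sums to 2.98180; scaling by 8/2.98180 = 2.68294 puts the formula on 8 O.
Si: 1.11962 × 2.68294 = 3.004 atoms per formula unit.

3.004 Si apfu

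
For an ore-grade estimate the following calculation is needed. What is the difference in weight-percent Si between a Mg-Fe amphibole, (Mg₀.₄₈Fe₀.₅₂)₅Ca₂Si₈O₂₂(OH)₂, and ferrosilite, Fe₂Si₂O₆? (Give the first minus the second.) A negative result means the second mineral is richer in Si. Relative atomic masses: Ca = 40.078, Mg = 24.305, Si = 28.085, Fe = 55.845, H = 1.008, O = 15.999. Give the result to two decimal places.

First mineral: 224.680 g Si in 894.357 g formula = 25.12 wt% Si.
Second mineral: 56.170 g Si in 263.854 g formula = 21.29 wt% Si.
25.12% − 21.29% gives a difference of 3.83 percentage points.

3.83 percentage points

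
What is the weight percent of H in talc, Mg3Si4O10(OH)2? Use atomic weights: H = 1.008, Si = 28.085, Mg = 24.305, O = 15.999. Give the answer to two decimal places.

0.53 wt%

M(Mg3Si4O10(OH)2) = 379.259 g/mol.
H contributes 2 × 1.008 = 2.016 g per mole.
2.016/379.259 = 0.0053 → 0.53%.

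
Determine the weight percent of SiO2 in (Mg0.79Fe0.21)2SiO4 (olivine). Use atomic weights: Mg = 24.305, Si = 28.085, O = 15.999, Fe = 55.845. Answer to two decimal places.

Molar mass of (Mg0.79Fe0.21)2SiO4 = 1.58·24.305 + 0.42·55.845 + 1·28.085 + 4·15.999 = 153.938 g/mol.
Each formula unit contains 1 Si, equivalent to 1/1 = 1.0000 mol SiO2.
M(SiO2) = 1×28.085 + 2×15.999 = 60.083 g/mol.
Mass of SiO2 per formula unit = 1.0000 × 60.083 = 60.083 g.
SiO2 wt% = 60.083 / 153.938 × 100 = 39.03%.

39.03 wt%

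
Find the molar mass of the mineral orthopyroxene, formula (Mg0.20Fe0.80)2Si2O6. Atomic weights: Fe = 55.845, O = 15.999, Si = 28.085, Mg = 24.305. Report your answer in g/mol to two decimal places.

The formula mass is the sum 0.40·24.305 + 1.60·55.845 + 2·28.085 + 6·15.999.

251.24 g/mol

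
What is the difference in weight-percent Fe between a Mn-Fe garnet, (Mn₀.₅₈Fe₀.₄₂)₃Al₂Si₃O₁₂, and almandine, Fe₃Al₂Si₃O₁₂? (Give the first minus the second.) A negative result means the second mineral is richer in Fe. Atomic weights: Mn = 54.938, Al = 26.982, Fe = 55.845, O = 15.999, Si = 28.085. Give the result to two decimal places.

Fe in (Mn₀.₅₈Fe₀.₄₂)₃Al₂Si₃O₁₂: molar mass 496.164 g/mol; 1.26×55.845 = 70.365 g → 14.18 wt%.
Fe in Fe₃Al₂Si₃O₁₂: molar mass 497.742 g/mol; 3×55.845 = 167.535 g → 33.66 wt%.
Difference = 14.18 − 33.66 = -19.48 percentage points.

-19.48 percentage points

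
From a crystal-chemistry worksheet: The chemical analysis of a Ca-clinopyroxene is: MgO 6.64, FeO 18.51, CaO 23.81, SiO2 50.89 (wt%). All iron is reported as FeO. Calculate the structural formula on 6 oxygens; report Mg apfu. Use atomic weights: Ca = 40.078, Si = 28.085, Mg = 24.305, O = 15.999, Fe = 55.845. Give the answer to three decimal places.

0.389 Mg apfu

MgO (M=40.304): mol = 0.16475; Mg = 0.16475, O = 0.16475.
FeO (M=71.844): mol = 0.25764; Fe = 0.25764, O = 0.25764.
CaO (M=56.077): mol = 0.42459; Ca = 0.42459, O = 0.42459.
SiO2 (M=60.083): mol = 0.84699; Si = 0.84699, O = 1.69398.
ΣO = 2.54096; factor = 6/ΣO = 2.36131.
Mg apfu = 0.16475 × 2.36131 = 0.389.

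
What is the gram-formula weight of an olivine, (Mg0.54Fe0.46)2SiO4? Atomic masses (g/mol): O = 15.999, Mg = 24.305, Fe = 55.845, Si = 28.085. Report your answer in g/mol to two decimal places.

Mg: 1.08 × 24.305 = 26.2494
Fe: 0.92 × 55.845 = 51.3774
Si: 1 × 28.085 = 28.0850
O: 4 × 15.999 = 63.9960
Summing the contributions gives the formula mass.

169.71 g/mol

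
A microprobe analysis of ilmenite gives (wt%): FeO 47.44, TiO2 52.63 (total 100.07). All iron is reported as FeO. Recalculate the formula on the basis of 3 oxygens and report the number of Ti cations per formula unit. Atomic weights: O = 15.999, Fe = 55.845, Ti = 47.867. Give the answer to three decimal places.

0.999 Ti apfu

47.44 wt% FeO ÷ 71.844 g/mol = 0.66032 mol, giving 0.66032 Fe and 0.66032 O.
52.63 wt% TiO2 ÷ 79.865 g/mol = 0.65899 mol, giving 0.65899 Ti and 1.31798 O.
Oxygen sums to 1.97830; scaling by 3/1.97830 = 1.51645 puts the formula on 3 O.
Ti: 0.65899 × 1.51645 = 0.999 atoms per formula unit.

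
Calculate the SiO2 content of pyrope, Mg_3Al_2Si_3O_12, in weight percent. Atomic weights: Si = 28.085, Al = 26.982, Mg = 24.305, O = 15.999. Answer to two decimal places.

M(Mg_3Al_2Si_3O_12) = 403.122 g/mol; M(SiO2) = 60.083 g/mol.
Moles SiO2 per formula unit = 3 Si ÷ 1 = 3.0000.
SiO2 fraction = (3.0000 × 60.083) / 403.122 = 180.249/403.122 = 0.4471.

44.71 wt%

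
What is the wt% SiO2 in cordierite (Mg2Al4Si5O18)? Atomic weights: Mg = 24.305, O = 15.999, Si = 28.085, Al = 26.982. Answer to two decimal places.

M(Mg2Al4Si5O18) = 584.945 g/mol; M(SiO2) = 60.083 g/mol.
Moles SiO2 per formula unit = 5 Si ÷ 1 = 5.0000.
SiO2 fraction = (5.0000 × 60.083) / 584.945 = 300.415/584.945 = 0.5136.

51.36 wt%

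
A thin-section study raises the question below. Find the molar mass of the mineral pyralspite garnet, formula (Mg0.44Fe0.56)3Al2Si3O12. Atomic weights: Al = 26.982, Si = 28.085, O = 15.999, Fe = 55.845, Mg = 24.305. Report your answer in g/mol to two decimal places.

Mg: 1.32 × 24.305 = 32.0826
Fe: 1.68 × 55.845 = 93.8196
Al: 2 × 26.982 = 53.9640
Si: 3 × 28.085 = 84.2550
O: 12 × 15.999 = 191.9880
Summing the contributions gives the formula mass.

456.11 g/mol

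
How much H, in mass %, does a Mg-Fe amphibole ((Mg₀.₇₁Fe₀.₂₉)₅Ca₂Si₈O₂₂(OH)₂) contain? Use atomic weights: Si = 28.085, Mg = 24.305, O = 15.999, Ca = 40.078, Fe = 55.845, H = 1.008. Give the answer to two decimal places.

0.23 mass %

Formula mass = 3.55·24.305 + 1.45·55.845 + 2·40.078 + 8·28.085 + 24·15.999 + 2·1.008 = 858.086 g/mol, of which 2.016 g is H.
So H makes up 2.016/858.086 = 0.0023 of the mass, i.e. 0.23%.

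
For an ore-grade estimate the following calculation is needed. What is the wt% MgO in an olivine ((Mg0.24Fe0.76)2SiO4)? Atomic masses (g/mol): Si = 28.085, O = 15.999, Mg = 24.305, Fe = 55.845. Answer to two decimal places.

Molar mass of (Mg0.24Fe0.76)2SiO4 = 0.48×24.305 + 1.52×55.845 + 1×28.085 + 4×15.999 = 188.632 g/mol.
Each formula unit contains 0.48 Mg, equivalent to 0.48/1 = 0.4800 mol MgO.
M(MgO) = 1×24.305 + 1×15.999 = 40.304 g/mol.
Mass of MgO per formula unit = 0.4800 × 40.304 = 19.346 g.
MgO wt% = 19.346 / 188.632 × 100 = 10.26%.

10.26 wt%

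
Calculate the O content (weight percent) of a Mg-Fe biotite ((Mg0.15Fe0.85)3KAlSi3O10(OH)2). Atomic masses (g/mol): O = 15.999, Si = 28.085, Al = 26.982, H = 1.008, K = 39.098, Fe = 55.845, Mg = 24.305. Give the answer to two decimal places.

38.58 weight percent

Molar mass of (Mg0.15Fe0.85)3KAlSi3O10(OH)2: 0.45*24.305 + 2.55*55.845 + 1*39.098 + 1*26.982 + 3*28.085 + 12*15.999 + 2*1.008 = 497.681 g/mol.
Mass of O per formula unit: 12 × 15.999 = 191.988 g.
Weight fraction O = 191.988 / 497.681 = 0.3858.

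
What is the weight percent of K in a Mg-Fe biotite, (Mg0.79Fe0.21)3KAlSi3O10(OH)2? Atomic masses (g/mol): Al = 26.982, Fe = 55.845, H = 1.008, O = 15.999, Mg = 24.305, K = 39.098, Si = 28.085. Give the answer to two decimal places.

M((Mg0.79Fe0.21)3KAlSi3O10(OH)2) = 437.124 g/mol.
K contributes 1 × 39.098 = 39.098 g per mole.
39.098/437.124 = 0.0894 → 8.94%.

8.94 wt%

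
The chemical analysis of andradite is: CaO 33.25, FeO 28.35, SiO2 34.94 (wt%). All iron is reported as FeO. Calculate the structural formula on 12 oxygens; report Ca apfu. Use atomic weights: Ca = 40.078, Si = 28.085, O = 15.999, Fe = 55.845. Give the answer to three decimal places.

CaO: 33.25/56.077 = 0.59293 mol → 0.59293 mol Ca, 0.59293 mol O.
FeO: 28.35/71.844 = 0.39460 mol → 0.39460 mol Fe, 0.39460 mol O.
SiO2: 34.94/60.083 = 0.58153 mol → 0.58153 mol Si, 1.16306 mol O.
Total oxygen = 2.15059 mol. Normalization factor = 12/2.15059 = 5.57986.
Ca per 12 O = 0.59293 × 5.57986 = 3.308.

3.308 Ca apfu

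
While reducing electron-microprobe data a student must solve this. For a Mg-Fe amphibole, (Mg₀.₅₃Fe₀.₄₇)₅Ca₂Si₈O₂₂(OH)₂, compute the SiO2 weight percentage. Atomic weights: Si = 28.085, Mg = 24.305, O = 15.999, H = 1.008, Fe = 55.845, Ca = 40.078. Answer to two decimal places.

M((Mg₀.₅₃Fe₀.₄₇)₅Ca₂Si₈O₂₂(OH)₂) = 886.472 g/mol; M(SiO2) = 60.083 g/mol.
Moles SiO2 per formula unit = 8 Si ÷ 1 = 8.0000.
SiO2 fraction = (8.0000 × 60.083) / 886.472 = 480.664/886.472 = 0.5422.

54.22 wt%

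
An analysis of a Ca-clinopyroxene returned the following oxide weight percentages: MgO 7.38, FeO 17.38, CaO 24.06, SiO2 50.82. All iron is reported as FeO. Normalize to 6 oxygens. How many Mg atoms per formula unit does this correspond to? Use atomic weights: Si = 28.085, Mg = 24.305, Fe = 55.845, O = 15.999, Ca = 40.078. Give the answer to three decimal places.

0.432 Mg apfu

7.38 wt% MgO ÷ 40.304 g/mol = 0.18311 mol, giving 0.18311 Mg and 0.18311 O.
17.38 wt% FeO ÷ 71.844 g/mol = 0.24191 mol, giving 0.24191 Fe and 0.24191 O.
24.06 wt% CaO ÷ 56.077 g/mol = 0.42905 mol, giving 0.42905 Ca and 0.42905 O.
50.82 wt% SiO2 ÷ 60.083 g/mol = 0.84583 mol, giving 0.84583 Si and 1.69166 O.
Oxygen sums to 2.54573; scaling by 6/2.54573 = 2.35689 puts the formula on 6 O.
Mg: 0.18311 × 2.35689 = 0.432 atoms per formula unit.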